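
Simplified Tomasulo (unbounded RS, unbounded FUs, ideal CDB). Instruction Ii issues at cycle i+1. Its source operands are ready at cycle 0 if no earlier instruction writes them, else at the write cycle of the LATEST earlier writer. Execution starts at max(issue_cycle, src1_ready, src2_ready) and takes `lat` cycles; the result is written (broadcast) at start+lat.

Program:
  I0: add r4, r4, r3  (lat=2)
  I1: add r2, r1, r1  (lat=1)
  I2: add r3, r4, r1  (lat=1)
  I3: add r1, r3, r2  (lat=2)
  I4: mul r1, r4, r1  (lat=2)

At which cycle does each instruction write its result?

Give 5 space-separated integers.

Answer: 3 3 4 6 8

Derivation:
I0 add r4: issue@1 deps=(None,None) exec_start@1 write@3
I1 add r2: issue@2 deps=(None,None) exec_start@2 write@3
I2 add r3: issue@3 deps=(0,None) exec_start@3 write@4
I3 add r1: issue@4 deps=(2,1) exec_start@4 write@6
I4 mul r1: issue@5 deps=(0,3) exec_start@6 write@8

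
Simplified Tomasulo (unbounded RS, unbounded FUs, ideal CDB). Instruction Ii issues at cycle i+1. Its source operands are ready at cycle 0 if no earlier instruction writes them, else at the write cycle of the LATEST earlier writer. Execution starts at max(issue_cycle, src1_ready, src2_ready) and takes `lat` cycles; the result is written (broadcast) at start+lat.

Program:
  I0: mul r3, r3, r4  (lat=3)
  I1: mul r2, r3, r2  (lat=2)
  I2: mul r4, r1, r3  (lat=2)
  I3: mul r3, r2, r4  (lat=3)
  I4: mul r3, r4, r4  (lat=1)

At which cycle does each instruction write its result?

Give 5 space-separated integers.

Answer: 4 6 6 9 7

Derivation:
I0 mul r3: issue@1 deps=(None,None) exec_start@1 write@4
I1 mul r2: issue@2 deps=(0,None) exec_start@4 write@6
I2 mul r4: issue@3 deps=(None,0) exec_start@4 write@6
I3 mul r3: issue@4 deps=(1,2) exec_start@6 write@9
I4 mul r3: issue@5 deps=(2,2) exec_start@6 write@7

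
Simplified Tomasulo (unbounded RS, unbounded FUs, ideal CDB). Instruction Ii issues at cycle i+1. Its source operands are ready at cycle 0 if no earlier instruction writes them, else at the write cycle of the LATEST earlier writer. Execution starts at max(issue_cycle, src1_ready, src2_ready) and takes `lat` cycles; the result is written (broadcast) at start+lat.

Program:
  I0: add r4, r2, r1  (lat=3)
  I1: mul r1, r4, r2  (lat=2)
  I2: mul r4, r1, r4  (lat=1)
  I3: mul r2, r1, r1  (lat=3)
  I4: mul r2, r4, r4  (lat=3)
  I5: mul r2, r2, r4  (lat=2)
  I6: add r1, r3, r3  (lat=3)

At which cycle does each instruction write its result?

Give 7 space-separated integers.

I0 add r4: issue@1 deps=(None,None) exec_start@1 write@4
I1 mul r1: issue@2 deps=(0,None) exec_start@4 write@6
I2 mul r4: issue@3 deps=(1,0) exec_start@6 write@7
I3 mul r2: issue@4 deps=(1,1) exec_start@6 write@9
I4 mul r2: issue@5 deps=(2,2) exec_start@7 write@10
I5 mul r2: issue@6 deps=(4,2) exec_start@10 write@12
I6 add r1: issue@7 deps=(None,None) exec_start@7 write@10

Answer: 4 6 7 9 10 12 10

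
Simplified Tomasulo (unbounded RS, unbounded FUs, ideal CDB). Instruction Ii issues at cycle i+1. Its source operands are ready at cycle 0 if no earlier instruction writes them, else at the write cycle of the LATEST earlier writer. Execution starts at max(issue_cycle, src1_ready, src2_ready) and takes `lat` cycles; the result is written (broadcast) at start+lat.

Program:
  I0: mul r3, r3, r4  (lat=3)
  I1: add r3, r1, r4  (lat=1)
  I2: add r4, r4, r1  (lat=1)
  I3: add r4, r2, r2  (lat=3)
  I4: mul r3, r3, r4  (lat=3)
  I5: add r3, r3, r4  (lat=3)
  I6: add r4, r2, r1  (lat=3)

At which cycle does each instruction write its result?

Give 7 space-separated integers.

Answer: 4 3 4 7 10 13 10

Derivation:
I0 mul r3: issue@1 deps=(None,None) exec_start@1 write@4
I1 add r3: issue@2 deps=(None,None) exec_start@2 write@3
I2 add r4: issue@3 deps=(None,None) exec_start@3 write@4
I3 add r4: issue@4 deps=(None,None) exec_start@4 write@7
I4 mul r3: issue@5 deps=(1,3) exec_start@7 write@10
I5 add r3: issue@6 deps=(4,3) exec_start@10 write@13
I6 add r4: issue@7 deps=(None,None) exec_start@7 write@10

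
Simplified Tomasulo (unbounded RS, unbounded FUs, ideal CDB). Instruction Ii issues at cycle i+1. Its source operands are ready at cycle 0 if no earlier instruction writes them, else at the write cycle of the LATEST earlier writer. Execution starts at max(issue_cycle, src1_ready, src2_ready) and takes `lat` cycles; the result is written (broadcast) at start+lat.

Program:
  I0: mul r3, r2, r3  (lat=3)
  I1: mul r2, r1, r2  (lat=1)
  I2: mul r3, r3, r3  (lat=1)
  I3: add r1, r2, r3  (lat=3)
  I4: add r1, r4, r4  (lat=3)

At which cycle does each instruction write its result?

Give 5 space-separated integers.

Answer: 4 3 5 8 8

Derivation:
I0 mul r3: issue@1 deps=(None,None) exec_start@1 write@4
I1 mul r2: issue@2 deps=(None,None) exec_start@2 write@3
I2 mul r3: issue@3 deps=(0,0) exec_start@4 write@5
I3 add r1: issue@4 deps=(1,2) exec_start@5 write@8
I4 add r1: issue@5 deps=(None,None) exec_start@5 write@8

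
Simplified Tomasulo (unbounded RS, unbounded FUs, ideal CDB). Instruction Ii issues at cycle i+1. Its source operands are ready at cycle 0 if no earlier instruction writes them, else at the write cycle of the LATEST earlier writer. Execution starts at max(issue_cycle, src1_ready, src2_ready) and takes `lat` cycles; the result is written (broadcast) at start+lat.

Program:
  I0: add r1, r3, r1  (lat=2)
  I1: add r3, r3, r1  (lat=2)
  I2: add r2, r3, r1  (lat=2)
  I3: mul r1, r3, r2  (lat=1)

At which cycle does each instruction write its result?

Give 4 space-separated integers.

Answer: 3 5 7 8

Derivation:
I0 add r1: issue@1 deps=(None,None) exec_start@1 write@3
I1 add r3: issue@2 deps=(None,0) exec_start@3 write@5
I2 add r2: issue@3 deps=(1,0) exec_start@5 write@7
I3 mul r1: issue@4 deps=(1,2) exec_start@7 write@8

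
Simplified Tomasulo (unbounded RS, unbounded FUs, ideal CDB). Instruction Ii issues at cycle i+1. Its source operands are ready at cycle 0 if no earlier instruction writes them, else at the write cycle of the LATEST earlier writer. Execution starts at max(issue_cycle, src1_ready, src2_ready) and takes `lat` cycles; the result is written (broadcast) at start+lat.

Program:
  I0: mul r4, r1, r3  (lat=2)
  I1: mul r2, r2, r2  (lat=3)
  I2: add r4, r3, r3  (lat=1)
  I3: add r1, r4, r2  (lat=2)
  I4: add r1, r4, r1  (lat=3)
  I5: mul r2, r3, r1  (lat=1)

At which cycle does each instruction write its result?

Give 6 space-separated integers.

Answer: 3 5 4 7 10 11

Derivation:
I0 mul r4: issue@1 deps=(None,None) exec_start@1 write@3
I1 mul r2: issue@2 deps=(None,None) exec_start@2 write@5
I2 add r4: issue@3 deps=(None,None) exec_start@3 write@4
I3 add r1: issue@4 deps=(2,1) exec_start@5 write@7
I4 add r1: issue@5 deps=(2,3) exec_start@7 write@10
I5 mul r2: issue@6 deps=(None,4) exec_start@10 write@11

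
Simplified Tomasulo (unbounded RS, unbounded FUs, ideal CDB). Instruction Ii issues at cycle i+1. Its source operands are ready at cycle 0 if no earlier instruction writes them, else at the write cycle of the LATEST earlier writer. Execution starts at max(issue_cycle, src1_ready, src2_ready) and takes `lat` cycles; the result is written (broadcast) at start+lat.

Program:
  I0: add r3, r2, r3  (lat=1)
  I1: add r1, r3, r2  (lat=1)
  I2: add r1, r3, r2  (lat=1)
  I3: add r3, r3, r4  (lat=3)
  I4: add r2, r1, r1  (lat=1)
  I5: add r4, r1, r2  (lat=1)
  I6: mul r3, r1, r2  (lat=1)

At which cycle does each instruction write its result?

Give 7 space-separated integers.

Answer: 2 3 4 7 6 7 8

Derivation:
I0 add r3: issue@1 deps=(None,None) exec_start@1 write@2
I1 add r1: issue@2 deps=(0,None) exec_start@2 write@3
I2 add r1: issue@3 deps=(0,None) exec_start@3 write@4
I3 add r3: issue@4 deps=(0,None) exec_start@4 write@7
I4 add r2: issue@5 deps=(2,2) exec_start@5 write@6
I5 add r4: issue@6 deps=(2,4) exec_start@6 write@7
I6 mul r3: issue@7 deps=(2,4) exec_start@7 write@8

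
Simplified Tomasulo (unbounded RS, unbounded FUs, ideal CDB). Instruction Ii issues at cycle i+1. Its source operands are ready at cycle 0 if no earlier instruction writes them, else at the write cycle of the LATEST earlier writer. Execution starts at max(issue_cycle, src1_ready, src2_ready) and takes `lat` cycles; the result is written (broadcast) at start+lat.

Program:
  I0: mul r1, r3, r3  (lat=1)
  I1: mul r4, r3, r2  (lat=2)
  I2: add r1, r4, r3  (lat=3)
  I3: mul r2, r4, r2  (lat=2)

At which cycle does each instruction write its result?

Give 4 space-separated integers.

Answer: 2 4 7 6

Derivation:
I0 mul r1: issue@1 deps=(None,None) exec_start@1 write@2
I1 mul r4: issue@2 deps=(None,None) exec_start@2 write@4
I2 add r1: issue@3 deps=(1,None) exec_start@4 write@7
I3 mul r2: issue@4 deps=(1,None) exec_start@4 write@6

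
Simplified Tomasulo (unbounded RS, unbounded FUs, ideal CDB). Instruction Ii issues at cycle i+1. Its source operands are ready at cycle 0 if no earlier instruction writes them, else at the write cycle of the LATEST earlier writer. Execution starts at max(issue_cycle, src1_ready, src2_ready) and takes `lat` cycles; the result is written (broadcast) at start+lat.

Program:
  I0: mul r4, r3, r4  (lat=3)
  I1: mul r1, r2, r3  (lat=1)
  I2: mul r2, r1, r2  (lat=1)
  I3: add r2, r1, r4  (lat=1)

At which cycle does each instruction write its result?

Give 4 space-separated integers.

I0 mul r4: issue@1 deps=(None,None) exec_start@1 write@4
I1 mul r1: issue@2 deps=(None,None) exec_start@2 write@3
I2 mul r2: issue@3 deps=(1,None) exec_start@3 write@4
I3 add r2: issue@4 deps=(1,0) exec_start@4 write@5

Answer: 4 3 4 5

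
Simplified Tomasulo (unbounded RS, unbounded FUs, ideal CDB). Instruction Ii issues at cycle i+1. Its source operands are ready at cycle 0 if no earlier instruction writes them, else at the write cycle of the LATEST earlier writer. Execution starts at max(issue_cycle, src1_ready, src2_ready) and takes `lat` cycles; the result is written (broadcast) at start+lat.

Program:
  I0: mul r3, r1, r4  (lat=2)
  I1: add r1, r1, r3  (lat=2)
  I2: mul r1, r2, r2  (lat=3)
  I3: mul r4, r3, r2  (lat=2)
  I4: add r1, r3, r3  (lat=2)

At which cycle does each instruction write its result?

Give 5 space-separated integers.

I0 mul r3: issue@1 deps=(None,None) exec_start@1 write@3
I1 add r1: issue@2 deps=(None,0) exec_start@3 write@5
I2 mul r1: issue@3 deps=(None,None) exec_start@3 write@6
I3 mul r4: issue@4 deps=(0,None) exec_start@4 write@6
I4 add r1: issue@5 deps=(0,0) exec_start@5 write@7

Answer: 3 5 6 6 7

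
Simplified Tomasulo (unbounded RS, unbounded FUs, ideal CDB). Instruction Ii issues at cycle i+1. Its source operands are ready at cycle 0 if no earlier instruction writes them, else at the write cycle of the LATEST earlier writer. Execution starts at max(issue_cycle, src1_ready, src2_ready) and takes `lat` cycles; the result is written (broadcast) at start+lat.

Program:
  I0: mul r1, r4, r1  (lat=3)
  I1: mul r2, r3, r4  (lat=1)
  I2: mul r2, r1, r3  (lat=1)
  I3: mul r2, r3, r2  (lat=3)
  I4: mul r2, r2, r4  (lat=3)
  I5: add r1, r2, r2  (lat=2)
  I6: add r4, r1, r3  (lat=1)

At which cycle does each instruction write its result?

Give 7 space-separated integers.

Answer: 4 3 5 8 11 13 14

Derivation:
I0 mul r1: issue@1 deps=(None,None) exec_start@1 write@4
I1 mul r2: issue@2 deps=(None,None) exec_start@2 write@3
I2 mul r2: issue@3 deps=(0,None) exec_start@4 write@5
I3 mul r2: issue@4 deps=(None,2) exec_start@5 write@8
I4 mul r2: issue@5 deps=(3,None) exec_start@8 write@11
I5 add r1: issue@6 deps=(4,4) exec_start@11 write@13
I6 add r4: issue@7 deps=(5,None) exec_start@13 write@14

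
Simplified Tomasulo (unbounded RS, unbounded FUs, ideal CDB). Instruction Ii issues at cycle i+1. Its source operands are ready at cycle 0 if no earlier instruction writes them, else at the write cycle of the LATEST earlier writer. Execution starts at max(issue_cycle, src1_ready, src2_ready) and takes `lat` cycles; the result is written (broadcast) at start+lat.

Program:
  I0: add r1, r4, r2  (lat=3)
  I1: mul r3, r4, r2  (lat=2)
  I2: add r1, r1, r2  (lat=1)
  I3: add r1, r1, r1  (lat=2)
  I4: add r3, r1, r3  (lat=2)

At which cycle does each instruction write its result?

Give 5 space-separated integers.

Answer: 4 4 5 7 9

Derivation:
I0 add r1: issue@1 deps=(None,None) exec_start@1 write@4
I1 mul r3: issue@2 deps=(None,None) exec_start@2 write@4
I2 add r1: issue@3 deps=(0,None) exec_start@4 write@5
I3 add r1: issue@4 deps=(2,2) exec_start@5 write@7
I4 add r3: issue@5 deps=(3,1) exec_start@7 write@9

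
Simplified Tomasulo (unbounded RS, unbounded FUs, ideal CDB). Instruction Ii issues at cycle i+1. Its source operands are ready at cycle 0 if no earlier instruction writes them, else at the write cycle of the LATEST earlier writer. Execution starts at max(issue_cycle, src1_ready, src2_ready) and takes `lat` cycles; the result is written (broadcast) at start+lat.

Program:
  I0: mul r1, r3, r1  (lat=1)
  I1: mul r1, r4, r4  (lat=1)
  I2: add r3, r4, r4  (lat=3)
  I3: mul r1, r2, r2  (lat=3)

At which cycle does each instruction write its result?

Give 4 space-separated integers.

Answer: 2 3 6 7

Derivation:
I0 mul r1: issue@1 deps=(None,None) exec_start@1 write@2
I1 mul r1: issue@2 deps=(None,None) exec_start@2 write@3
I2 add r3: issue@3 deps=(None,None) exec_start@3 write@6
I3 mul r1: issue@4 deps=(None,None) exec_start@4 write@7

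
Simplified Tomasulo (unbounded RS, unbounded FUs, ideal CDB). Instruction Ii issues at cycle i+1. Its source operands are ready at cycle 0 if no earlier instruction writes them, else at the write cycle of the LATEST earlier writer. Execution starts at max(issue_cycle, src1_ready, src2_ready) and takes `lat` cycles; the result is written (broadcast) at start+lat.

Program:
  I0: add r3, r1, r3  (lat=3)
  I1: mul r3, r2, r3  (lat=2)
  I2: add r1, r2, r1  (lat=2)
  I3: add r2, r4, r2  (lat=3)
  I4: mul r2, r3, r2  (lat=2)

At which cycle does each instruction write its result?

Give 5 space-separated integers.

Answer: 4 6 5 7 9

Derivation:
I0 add r3: issue@1 deps=(None,None) exec_start@1 write@4
I1 mul r3: issue@2 deps=(None,0) exec_start@4 write@6
I2 add r1: issue@3 deps=(None,None) exec_start@3 write@5
I3 add r2: issue@4 deps=(None,None) exec_start@4 write@7
I4 mul r2: issue@5 deps=(1,3) exec_start@7 write@9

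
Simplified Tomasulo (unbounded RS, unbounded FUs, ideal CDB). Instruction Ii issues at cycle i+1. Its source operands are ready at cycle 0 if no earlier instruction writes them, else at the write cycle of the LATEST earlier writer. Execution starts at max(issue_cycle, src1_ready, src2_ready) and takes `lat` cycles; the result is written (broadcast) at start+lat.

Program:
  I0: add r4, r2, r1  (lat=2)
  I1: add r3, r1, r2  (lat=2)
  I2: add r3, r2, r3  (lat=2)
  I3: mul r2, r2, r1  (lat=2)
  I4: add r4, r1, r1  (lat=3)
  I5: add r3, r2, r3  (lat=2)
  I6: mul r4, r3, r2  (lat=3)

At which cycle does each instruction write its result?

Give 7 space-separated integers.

I0 add r4: issue@1 deps=(None,None) exec_start@1 write@3
I1 add r3: issue@2 deps=(None,None) exec_start@2 write@4
I2 add r3: issue@3 deps=(None,1) exec_start@4 write@6
I3 mul r2: issue@4 deps=(None,None) exec_start@4 write@6
I4 add r4: issue@5 deps=(None,None) exec_start@5 write@8
I5 add r3: issue@6 deps=(3,2) exec_start@6 write@8
I6 mul r4: issue@7 deps=(5,3) exec_start@8 write@11

Answer: 3 4 6 6 8 8 11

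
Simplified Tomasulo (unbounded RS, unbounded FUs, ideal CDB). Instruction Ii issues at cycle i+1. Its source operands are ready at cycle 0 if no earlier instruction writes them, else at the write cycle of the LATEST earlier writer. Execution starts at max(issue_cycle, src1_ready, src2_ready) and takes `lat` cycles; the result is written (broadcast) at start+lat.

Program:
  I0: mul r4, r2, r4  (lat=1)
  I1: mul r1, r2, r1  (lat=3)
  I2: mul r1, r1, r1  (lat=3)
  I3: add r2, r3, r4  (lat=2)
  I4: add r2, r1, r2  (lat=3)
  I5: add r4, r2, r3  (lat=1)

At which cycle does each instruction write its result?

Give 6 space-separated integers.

Answer: 2 5 8 6 11 12

Derivation:
I0 mul r4: issue@1 deps=(None,None) exec_start@1 write@2
I1 mul r1: issue@2 deps=(None,None) exec_start@2 write@5
I2 mul r1: issue@3 deps=(1,1) exec_start@5 write@8
I3 add r2: issue@4 deps=(None,0) exec_start@4 write@6
I4 add r2: issue@5 deps=(2,3) exec_start@8 write@11
I5 add r4: issue@6 deps=(4,None) exec_start@11 write@12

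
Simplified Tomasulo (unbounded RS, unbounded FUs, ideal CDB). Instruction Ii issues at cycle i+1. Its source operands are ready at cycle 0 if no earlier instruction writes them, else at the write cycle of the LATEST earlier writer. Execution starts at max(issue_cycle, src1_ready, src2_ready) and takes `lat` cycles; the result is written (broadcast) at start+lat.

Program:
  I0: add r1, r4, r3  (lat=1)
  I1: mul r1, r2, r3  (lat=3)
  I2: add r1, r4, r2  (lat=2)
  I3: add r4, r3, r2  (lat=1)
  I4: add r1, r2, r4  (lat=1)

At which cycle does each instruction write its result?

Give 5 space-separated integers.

Answer: 2 5 5 5 6

Derivation:
I0 add r1: issue@1 deps=(None,None) exec_start@1 write@2
I1 mul r1: issue@2 deps=(None,None) exec_start@2 write@5
I2 add r1: issue@3 deps=(None,None) exec_start@3 write@5
I3 add r4: issue@4 deps=(None,None) exec_start@4 write@5
I4 add r1: issue@5 deps=(None,3) exec_start@5 write@6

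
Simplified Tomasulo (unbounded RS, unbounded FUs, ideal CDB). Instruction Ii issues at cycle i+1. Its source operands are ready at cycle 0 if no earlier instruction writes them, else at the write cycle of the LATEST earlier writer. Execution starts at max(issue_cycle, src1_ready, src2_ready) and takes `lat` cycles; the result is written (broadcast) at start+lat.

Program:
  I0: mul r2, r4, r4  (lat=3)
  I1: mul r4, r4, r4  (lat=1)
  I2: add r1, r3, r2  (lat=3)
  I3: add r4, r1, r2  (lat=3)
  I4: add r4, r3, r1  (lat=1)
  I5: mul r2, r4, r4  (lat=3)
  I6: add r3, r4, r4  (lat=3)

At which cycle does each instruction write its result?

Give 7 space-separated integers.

I0 mul r2: issue@1 deps=(None,None) exec_start@1 write@4
I1 mul r4: issue@2 deps=(None,None) exec_start@2 write@3
I2 add r1: issue@3 deps=(None,0) exec_start@4 write@7
I3 add r4: issue@4 deps=(2,0) exec_start@7 write@10
I4 add r4: issue@5 deps=(None,2) exec_start@7 write@8
I5 mul r2: issue@6 deps=(4,4) exec_start@8 write@11
I6 add r3: issue@7 deps=(4,4) exec_start@8 write@11

Answer: 4 3 7 10 8 11 11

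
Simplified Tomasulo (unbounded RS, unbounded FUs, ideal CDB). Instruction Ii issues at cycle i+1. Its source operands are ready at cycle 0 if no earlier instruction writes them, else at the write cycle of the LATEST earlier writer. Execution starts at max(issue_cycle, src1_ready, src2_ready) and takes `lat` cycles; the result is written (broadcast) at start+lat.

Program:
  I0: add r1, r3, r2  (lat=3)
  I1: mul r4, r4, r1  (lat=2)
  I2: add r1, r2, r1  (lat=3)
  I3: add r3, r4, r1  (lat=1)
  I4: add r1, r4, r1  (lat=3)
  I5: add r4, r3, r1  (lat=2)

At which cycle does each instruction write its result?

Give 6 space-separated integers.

I0 add r1: issue@1 deps=(None,None) exec_start@1 write@4
I1 mul r4: issue@2 deps=(None,0) exec_start@4 write@6
I2 add r1: issue@3 deps=(None,0) exec_start@4 write@7
I3 add r3: issue@4 deps=(1,2) exec_start@7 write@8
I4 add r1: issue@5 deps=(1,2) exec_start@7 write@10
I5 add r4: issue@6 deps=(3,4) exec_start@10 write@12

Answer: 4 6 7 8 10 12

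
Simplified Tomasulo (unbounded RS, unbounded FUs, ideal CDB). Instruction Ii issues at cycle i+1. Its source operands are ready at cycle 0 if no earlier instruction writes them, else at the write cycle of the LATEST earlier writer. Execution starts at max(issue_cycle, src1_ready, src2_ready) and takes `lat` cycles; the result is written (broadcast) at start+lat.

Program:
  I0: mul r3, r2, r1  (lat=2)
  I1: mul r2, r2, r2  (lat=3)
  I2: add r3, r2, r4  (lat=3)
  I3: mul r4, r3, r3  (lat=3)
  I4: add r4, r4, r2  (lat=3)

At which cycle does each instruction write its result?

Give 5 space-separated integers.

Answer: 3 5 8 11 14

Derivation:
I0 mul r3: issue@1 deps=(None,None) exec_start@1 write@3
I1 mul r2: issue@2 deps=(None,None) exec_start@2 write@5
I2 add r3: issue@3 deps=(1,None) exec_start@5 write@8
I3 mul r4: issue@4 deps=(2,2) exec_start@8 write@11
I4 add r4: issue@5 deps=(3,1) exec_start@11 write@14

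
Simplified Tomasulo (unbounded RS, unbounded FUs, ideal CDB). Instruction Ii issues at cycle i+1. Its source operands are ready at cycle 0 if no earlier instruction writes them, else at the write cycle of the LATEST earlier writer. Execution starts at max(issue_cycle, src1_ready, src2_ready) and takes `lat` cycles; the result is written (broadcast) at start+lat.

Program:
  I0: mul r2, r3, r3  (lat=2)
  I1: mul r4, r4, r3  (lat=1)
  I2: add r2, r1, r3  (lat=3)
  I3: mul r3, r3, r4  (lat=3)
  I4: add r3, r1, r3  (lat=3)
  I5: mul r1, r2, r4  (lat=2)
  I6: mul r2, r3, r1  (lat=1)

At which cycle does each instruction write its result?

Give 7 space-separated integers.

Answer: 3 3 6 7 10 8 11

Derivation:
I0 mul r2: issue@1 deps=(None,None) exec_start@1 write@3
I1 mul r4: issue@2 deps=(None,None) exec_start@2 write@3
I2 add r2: issue@3 deps=(None,None) exec_start@3 write@6
I3 mul r3: issue@4 deps=(None,1) exec_start@4 write@7
I4 add r3: issue@5 deps=(None,3) exec_start@7 write@10
I5 mul r1: issue@6 deps=(2,1) exec_start@6 write@8
I6 mul r2: issue@7 deps=(4,5) exec_start@10 write@11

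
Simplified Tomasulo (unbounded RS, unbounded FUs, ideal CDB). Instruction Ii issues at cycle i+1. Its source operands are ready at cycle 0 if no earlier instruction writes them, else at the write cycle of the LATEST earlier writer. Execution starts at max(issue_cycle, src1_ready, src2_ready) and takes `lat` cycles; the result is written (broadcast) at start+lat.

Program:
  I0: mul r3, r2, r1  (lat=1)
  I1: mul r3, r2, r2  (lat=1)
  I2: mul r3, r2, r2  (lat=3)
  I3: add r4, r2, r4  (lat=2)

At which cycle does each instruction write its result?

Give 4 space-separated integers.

I0 mul r3: issue@1 deps=(None,None) exec_start@1 write@2
I1 mul r3: issue@2 deps=(None,None) exec_start@2 write@3
I2 mul r3: issue@3 deps=(None,None) exec_start@3 write@6
I3 add r4: issue@4 deps=(None,None) exec_start@4 write@6

Answer: 2 3 6 6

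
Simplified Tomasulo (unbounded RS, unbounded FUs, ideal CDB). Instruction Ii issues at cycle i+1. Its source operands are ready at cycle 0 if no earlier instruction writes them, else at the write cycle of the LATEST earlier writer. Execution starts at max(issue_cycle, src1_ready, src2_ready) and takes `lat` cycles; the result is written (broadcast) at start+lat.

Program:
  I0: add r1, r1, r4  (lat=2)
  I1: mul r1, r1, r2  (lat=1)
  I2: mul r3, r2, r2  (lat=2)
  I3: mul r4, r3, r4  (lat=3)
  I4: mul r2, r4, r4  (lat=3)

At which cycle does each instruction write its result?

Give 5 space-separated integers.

I0 add r1: issue@1 deps=(None,None) exec_start@1 write@3
I1 mul r1: issue@2 deps=(0,None) exec_start@3 write@4
I2 mul r3: issue@3 deps=(None,None) exec_start@3 write@5
I3 mul r4: issue@4 deps=(2,None) exec_start@5 write@8
I4 mul r2: issue@5 deps=(3,3) exec_start@8 write@11

Answer: 3 4 5 8 11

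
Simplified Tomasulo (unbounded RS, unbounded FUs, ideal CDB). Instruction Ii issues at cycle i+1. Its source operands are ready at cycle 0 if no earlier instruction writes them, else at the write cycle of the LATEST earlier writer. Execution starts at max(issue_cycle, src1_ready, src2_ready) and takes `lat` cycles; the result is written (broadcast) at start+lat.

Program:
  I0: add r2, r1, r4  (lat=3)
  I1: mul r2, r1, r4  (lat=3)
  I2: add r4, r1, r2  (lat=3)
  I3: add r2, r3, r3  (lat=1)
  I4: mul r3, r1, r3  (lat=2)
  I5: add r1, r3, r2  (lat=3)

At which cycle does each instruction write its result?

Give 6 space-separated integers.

Answer: 4 5 8 5 7 10

Derivation:
I0 add r2: issue@1 deps=(None,None) exec_start@1 write@4
I1 mul r2: issue@2 deps=(None,None) exec_start@2 write@5
I2 add r4: issue@3 deps=(None,1) exec_start@5 write@8
I3 add r2: issue@4 deps=(None,None) exec_start@4 write@5
I4 mul r3: issue@5 deps=(None,None) exec_start@5 write@7
I5 add r1: issue@6 deps=(4,3) exec_start@7 write@10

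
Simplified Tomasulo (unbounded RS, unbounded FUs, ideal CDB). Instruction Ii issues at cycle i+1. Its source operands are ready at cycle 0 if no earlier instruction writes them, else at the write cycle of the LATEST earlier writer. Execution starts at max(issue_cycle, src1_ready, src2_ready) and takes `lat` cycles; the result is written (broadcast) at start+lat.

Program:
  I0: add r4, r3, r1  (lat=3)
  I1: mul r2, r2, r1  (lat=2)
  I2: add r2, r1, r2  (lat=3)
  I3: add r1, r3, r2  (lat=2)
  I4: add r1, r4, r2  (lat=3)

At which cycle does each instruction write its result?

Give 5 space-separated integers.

I0 add r4: issue@1 deps=(None,None) exec_start@1 write@4
I1 mul r2: issue@2 deps=(None,None) exec_start@2 write@4
I2 add r2: issue@3 deps=(None,1) exec_start@4 write@7
I3 add r1: issue@4 deps=(None,2) exec_start@7 write@9
I4 add r1: issue@5 deps=(0,2) exec_start@7 write@10

Answer: 4 4 7 9 10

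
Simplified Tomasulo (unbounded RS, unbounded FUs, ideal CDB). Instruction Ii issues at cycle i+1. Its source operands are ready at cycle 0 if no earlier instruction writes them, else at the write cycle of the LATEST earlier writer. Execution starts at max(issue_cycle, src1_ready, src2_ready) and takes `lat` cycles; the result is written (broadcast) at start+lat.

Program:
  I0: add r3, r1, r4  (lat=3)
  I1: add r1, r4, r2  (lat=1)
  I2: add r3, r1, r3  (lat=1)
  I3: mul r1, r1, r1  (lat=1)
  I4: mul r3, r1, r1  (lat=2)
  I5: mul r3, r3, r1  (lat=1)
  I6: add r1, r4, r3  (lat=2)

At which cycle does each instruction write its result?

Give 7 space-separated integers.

I0 add r3: issue@1 deps=(None,None) exec_start@1 write@4
I1 add r1: issue@2 deps=(None,None) exec_start@2 write@3
I2 add r3: issue@3 deps=(1,0) exec_start@4 write@5
I3 mul r1: issue@4 deps=(1,1) exec_start@4 write@5
I4 mul r3: issue@5 deps=(3,3) exec_start@5 write@7
I5 mul r3: issue@6 deps=(4,3) exec_start@7 write@8
I6 add r1: issue@7 deps=(None,5) exec_start@8 write@10

Answer: 4 3 5 5 7 8 10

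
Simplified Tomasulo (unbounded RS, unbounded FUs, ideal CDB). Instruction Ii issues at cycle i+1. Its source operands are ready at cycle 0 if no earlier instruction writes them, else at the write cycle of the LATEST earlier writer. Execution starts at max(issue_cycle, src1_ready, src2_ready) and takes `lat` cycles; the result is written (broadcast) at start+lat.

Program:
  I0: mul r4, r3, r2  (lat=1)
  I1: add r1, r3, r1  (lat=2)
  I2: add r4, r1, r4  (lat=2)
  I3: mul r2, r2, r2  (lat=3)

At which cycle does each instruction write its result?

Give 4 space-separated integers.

Answer: 2 4 6 7

Derivation:
I0 mul r4: issue@1 deps=(None,None) exec_start@1 write@2
I1 add r1: issue@2 deps=(None,None) exec_start@2 write@4
I2 add r4: issue@3 deps=(1,0) exec_start@4 write@6
I3 mul r2: issue@4 deps=(None,None) exec_start@4 write@7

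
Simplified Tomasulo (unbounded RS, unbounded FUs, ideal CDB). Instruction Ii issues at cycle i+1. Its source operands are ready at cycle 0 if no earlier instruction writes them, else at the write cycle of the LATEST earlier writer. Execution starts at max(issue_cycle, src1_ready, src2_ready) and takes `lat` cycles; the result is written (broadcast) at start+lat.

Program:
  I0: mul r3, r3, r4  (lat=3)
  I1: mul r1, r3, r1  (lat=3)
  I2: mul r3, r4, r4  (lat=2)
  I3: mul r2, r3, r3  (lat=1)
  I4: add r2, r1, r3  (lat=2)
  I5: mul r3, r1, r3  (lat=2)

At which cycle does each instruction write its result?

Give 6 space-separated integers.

I0 mul r3: issue@1 deps=(None,None) exec_start@1 write@4
I1 mul r1: issue@2 deps=(0,None) exec_start@4 write@7
I2 mul r3: issue@3 deps=(None,None) exec_start@3 write@5
I3 mul r2: issue@4 deps=(2,2) exec_start@5 write@6
I4 add r2: issue@5 deps=(1,2) exec_start@7 write@9
I5 mul r3: issue@6 deps=(1,2) exec_start@7 write@9

Answer: 4 7 5 6 9 9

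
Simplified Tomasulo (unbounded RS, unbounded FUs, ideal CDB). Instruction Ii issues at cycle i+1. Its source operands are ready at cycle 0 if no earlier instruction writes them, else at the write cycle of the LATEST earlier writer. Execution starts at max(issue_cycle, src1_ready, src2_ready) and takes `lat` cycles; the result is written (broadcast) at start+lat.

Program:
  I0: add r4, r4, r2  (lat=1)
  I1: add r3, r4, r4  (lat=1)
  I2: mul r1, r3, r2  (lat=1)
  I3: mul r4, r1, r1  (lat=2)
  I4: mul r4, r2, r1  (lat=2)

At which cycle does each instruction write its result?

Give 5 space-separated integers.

Answer: 2 3 4 6 7

Derivation:
I0 add r4: issue@1 deps=(None,None) exec_start@1 write@2
I1 add r3: issue@2 deps=(0,0) exec_start@2 write@3
I2 mul r1: issue@3 deps=(1,None) exec_start@3 write@4
I3 mul r4: issue@4 deps=(2,2) exec_start@4 write@6
I4 mul r4: issue@5 deps=(None,2) exec_start@5 write@7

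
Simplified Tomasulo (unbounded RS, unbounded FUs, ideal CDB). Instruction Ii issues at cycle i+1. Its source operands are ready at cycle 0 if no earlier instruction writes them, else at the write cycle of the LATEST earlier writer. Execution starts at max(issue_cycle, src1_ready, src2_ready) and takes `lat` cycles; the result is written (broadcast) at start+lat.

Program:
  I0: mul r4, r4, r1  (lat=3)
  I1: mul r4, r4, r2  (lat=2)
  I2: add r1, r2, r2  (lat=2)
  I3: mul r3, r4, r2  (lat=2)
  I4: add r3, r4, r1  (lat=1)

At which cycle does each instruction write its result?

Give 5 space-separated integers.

Answer: 4 6 5 8 7

Derivation:
I0 mul r4: issue@1 deps=(None,None) exec_start@1 write@4
I1 mul r4: issue@2 deps=(0,None) exec_start@4 write@6
I2 add r1: issue@3 deps=(None,None) exec_start@3 write@5
I3 mul r3: issue@4 deps=(1,None) exec_start@6 write@8
I4 add r3: issue@5 deps=(1,2) exec_start@6 write@7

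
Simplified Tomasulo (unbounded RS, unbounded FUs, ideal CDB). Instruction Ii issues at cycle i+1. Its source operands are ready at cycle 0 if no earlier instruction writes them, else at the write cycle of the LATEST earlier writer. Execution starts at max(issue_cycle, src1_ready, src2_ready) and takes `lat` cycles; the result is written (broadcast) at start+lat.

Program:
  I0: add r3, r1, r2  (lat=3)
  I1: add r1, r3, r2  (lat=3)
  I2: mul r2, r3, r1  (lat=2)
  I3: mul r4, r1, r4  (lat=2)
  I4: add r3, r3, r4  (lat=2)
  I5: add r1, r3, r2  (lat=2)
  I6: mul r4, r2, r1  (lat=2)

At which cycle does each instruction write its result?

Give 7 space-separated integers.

I0 add r3: issue@1 deps=(None,None) exec_start@1 write@4
I1 add r1: issue@2 deps=(0,None) exec_start@4 write@7
I2 mul r2: issue@3 deps=(0,1) exec_start@7 write@9
I3 mul r4: issue@4 deps=(1,None) exec_start@7 write@9
I4 add r3: issue@5 deps=(0,3) exec_start@9 write@11
I5 add r1: issue@6 deps=(4,2) exec_start@11 write@13
I6 mul r4: issue@7 deps=(2,5) exec_start@13 write@15

Answer: 4 7 9 9 11 13 15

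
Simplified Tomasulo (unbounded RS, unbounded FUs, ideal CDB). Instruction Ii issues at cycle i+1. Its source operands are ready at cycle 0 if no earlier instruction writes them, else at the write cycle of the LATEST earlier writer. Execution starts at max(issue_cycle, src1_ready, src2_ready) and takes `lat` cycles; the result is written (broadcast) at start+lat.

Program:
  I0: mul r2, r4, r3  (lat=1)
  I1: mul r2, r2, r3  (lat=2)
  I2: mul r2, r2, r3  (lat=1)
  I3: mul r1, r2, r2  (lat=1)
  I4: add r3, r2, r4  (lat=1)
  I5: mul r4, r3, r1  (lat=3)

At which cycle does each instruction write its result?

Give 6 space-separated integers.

Answer: 2 4 5 6 6 9

Derivation:
I0 mul r2: issue@1 deps=(None,None) exec_start@1 write@2
I1 mul r2: issue@2 deps=(0,None) exec_start@2 write@4
I2 mul r2: issue@3 deps=(1,None) exec_start@4 write@5
I3 mul r1: issue@4 deps=(2,2) exec_start@5 write@6
I4 add r3: issue@5 deps=(2,None) exec_start@5 write@6
I5 mul r4: issue@6 deps=(4,3) exec_start@6 write@9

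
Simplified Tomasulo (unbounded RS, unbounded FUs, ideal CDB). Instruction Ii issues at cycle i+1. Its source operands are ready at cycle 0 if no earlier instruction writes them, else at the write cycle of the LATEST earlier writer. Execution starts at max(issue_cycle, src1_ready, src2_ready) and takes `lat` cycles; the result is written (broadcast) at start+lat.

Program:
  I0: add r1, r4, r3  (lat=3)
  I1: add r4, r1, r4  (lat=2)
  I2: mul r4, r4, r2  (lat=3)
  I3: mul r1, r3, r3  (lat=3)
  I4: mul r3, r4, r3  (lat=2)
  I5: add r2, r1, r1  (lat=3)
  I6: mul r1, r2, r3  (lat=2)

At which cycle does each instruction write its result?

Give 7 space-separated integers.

I0 add r1: issue@1 deps=(None,None) exec_start@1 write@4
I1 add r4: issue@2 deps=(0,None) exec_start@4 write@6
I2 mul r4: issue@3 deps=(1,None) exec_start@6 write@9
I3 mul r1: issue@4 deps=(None,None) exec_start@4 write@7
I4 mul r3: issue@5 deps=(2,None) exec_start@9 write@11
I5 add r2: issue@6 deps=(3,3) exec_start@7 write@10
I6 mul r1: issue@7 deps=(5,4) exec_start@11 write@13

Answer: 4 6 9 7 11 10 13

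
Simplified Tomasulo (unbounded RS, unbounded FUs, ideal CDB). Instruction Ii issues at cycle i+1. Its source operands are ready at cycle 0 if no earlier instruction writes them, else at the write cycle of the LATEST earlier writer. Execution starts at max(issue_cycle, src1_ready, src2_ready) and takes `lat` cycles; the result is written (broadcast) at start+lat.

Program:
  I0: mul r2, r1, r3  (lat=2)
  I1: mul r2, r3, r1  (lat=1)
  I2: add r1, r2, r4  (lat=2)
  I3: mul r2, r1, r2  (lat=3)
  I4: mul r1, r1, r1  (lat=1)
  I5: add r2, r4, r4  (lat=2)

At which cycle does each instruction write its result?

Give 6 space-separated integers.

I0 mul r2: issue@1 deps=(None,None) exec_start@1 write@3
I1 mul r2: issue@2 deps=(None,None) exec_start@2 write@3
I2 add r1: issue@3 deps=(1,None) exec_start@3 write@5
I3 mul r2: issue@4 deps=(2,1) exec_start@5 write@8
I4 mul r1: issue@5 deps=(2,2) exec_start@5 write@6
I5 add r2: issue@6 deps=(None,None) exec_start@6 write@8

Answer: 3 3 5 8 6 8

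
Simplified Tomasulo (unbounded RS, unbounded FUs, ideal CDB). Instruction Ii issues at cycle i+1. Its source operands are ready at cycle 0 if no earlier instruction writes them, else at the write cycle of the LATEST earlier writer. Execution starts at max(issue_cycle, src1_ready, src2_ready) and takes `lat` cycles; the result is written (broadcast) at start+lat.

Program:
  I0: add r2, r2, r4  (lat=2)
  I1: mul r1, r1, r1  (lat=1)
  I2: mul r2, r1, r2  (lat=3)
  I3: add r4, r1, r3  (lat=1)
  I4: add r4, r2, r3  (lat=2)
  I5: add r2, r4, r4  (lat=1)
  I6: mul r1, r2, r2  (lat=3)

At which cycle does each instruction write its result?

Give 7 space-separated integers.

Answer: 3 3 6 5 8 9 12

Derivation:
I0 add r2: issue@1 deps=(None,None) exec_start@1 write@3
I1 mul r1: issue@2 deps=(None,None) exec_start@2 write@3
I2 mul r2: issue@3 deps=(1,0) exec_start@3 write@6
I3 add r4: issue@4 deps=(1,None) exec_start@4 write@5
I4 add r4: issue@5 deps=(2,None) exec_start@6 write@8
I5 add r2: issue@6 deps=(4,4) exec_start@8 write@9
I6 mul r1: issue@7 deps=(5,5) exec_start@9 write@12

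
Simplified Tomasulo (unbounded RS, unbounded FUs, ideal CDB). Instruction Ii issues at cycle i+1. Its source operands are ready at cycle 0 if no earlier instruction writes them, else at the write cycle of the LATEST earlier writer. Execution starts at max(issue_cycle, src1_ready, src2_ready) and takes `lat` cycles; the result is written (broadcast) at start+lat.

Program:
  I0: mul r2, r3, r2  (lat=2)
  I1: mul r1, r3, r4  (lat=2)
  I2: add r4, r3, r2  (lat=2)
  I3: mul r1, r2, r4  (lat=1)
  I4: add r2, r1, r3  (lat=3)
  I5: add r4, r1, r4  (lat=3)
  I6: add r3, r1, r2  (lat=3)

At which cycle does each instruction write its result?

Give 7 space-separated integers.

I0 mul r2: issue@1 deps=(None,None) exec_start@1 write@3
I1 mul r1: issue@2 deps=(None,None) exec_start@2 write@4
I2 add r4: issue@3 deps=(None,0) exec_start@3 write@5
I3 mul r1: issue@4 deps=(0,2) exec_start@5 write@6
I4 add r2: issue@5 deps=(3,None) exec_start@6 write@9
I5 add r4: issue@6 deps=(3,2) exec_start@6 write@9
I6 add r3: issue@7 deps=(3,4) exec_start@9 write@12

Answer: 3 4 5 6 9 9 12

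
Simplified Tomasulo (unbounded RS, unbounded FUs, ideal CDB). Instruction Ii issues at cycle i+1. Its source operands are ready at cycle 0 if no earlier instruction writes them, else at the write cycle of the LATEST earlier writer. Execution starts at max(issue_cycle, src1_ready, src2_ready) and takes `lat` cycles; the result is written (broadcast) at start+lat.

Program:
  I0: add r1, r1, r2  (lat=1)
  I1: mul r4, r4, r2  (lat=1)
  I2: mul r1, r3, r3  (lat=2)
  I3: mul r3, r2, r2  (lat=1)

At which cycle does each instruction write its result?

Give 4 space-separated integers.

I0 add r1: issue@1 deps=(None,None) exec_start@1 write@2
I1 mul r4: issue@2 deps=(None,None) exec_start@2 write@3
I2 mul r1: issue@3 deps=(None,None) exec_start@3 write@5
I3 mul r3: issue@4 deps=(None,None) exec_start@4 write@5

Answer: 2 3 5 5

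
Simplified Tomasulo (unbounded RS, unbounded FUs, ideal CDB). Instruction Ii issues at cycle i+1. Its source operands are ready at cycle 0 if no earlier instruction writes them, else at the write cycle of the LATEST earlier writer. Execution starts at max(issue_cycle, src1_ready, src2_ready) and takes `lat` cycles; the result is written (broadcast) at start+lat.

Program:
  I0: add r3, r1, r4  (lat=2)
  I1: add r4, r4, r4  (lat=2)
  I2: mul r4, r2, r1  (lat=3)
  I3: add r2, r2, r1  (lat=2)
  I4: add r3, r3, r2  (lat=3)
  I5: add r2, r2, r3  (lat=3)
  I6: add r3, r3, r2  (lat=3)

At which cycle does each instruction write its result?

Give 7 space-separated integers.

Answer: 3 4 6 6 9 12 15

Derivation:
I0 add r3: issue@1 deps=(None,None) exec_start@1 write@3
I1 add r4: issue@2 deps=(None,None) exec_start@2 write@4
I2 mul r4: issue@3 deps=(None,None) exec_start@3 write@6
I3 add r2: issue@4 deps=(None,None) exec_start@4 write@6
I4 add r3: issue@5 deps=(0,3) exec_start@6 write@9
I5 add r2: issue@6 deps=(3,4) exec_start@9 write@12
I6 add r3: issue@7 deps=(4,5) exec_start@12 write@15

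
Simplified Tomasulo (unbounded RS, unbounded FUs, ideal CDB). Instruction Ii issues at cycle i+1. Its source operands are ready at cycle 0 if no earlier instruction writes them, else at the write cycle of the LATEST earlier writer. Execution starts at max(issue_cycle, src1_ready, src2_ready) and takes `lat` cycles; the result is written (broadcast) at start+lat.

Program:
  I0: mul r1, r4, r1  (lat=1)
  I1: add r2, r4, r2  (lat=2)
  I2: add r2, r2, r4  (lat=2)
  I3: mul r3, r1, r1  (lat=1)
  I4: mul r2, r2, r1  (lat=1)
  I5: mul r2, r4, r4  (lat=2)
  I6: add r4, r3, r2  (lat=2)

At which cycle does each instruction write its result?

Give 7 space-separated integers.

I0 mul r1: issue@1 deps=(None,None) exec_start@1 write@2
I1 add r2: issue@2 deps=(None,None) exec_start@2 write@4
I2 add r2: issue@3 deps=(1,None) exec_start@4 write@6
I3 mul r3: issue@4 deps=(0,0) exec_start@4 write@5
I4 mul r2: issue@5 deps=(2,0) exec_start@6 write@7
I5 mul r2: issue@6 deps=(None,None) exec_start@6 write@8
I6 add r4: issue@7 deps=(3,5) exec_start@8 write@10

Answer: 2 4 6 5 7 8 10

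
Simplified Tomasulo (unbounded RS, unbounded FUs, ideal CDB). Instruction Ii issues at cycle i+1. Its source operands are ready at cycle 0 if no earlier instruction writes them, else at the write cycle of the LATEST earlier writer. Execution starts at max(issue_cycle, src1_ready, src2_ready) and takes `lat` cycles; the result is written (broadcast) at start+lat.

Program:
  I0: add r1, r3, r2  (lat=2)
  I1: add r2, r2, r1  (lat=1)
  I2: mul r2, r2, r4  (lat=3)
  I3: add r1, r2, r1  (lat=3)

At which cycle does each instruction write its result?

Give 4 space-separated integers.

Answer: 3 4 7 10

Derivation:
I0 add r1: issue@1 deps=(None,None) exec_start@1 write@3
I1 add r2: issue@2 deps=(None,0) exec_start@3 write@4
I2 mul r2: issue@3 deps=(1,None) exec_start@4 write@7
I3 add r1: issue@4 deps=(2,0) exec_start@7 write@10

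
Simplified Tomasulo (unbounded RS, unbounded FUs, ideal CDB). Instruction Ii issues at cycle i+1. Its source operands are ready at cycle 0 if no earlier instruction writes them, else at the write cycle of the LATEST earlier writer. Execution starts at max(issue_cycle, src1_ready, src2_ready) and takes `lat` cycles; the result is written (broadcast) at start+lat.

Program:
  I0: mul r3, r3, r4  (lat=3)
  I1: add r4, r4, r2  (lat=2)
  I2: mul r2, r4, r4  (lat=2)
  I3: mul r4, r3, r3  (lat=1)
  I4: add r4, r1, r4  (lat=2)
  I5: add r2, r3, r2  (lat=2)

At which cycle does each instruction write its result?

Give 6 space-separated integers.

I0 mul r3: issue@1 deps=(None,None) exec_start@1 write@4
I1 add r4: issue@2 deps=(None,None) exec_start@2 write@4
I2 mul r2: issue@3 deps=(1,1) exec_start@4 write@6
I3 mul r4: issue@4 deps=(0,0) exec_start@4 write@5
I4 add r4: issue@5 deps=(None,3) exec_start@5 write@7
I5 add r2: issue@6 deps=(0,2) exec_start@6 write@8

Answer: 4 4 6 5 7 8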